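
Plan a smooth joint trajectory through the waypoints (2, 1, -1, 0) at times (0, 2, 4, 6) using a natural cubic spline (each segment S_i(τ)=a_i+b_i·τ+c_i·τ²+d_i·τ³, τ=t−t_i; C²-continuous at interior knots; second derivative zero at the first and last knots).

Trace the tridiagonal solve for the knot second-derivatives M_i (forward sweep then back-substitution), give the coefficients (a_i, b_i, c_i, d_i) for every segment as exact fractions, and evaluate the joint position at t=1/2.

Δ: Δ0=-1/2, Δ1=-1, Δ2=1/2
row 1: diag=8, rhs=-3; c'=1/4, d'=-3/8
row 2: denom=8−2·1/4=15/2; d'=(9−2·-3/8)/(15/2)=13/10
back: M2=13/10
back: M1=-3/8−1/4·13/10=-7/10
M: M0=0, M1=-7/10, M2=13/10, M3=0
seg 0: a=2, c=M0/2=0, d=(M1−M0)/(6·2)=-7/120, b=Δ0−h0·(2M0+M1)/6=-4/15
seg 1: a=1, c=M1/2=-7/20, d=(M2−M1)/(6·2)=1/6, b=Δ1−h1·(2M1+M2)/6=-29/30
seg 2: a=-1, c=M2/2=13/20, d=(M3−M2)/(6·2)=-13/120, b=Δ2−h2·(2M2+M3)/6=-11/30
t_q=1/2 → seg 0, τ=1/2; S=2+-4/15·τ+0·τ²+-7/120·τ³=119/64

  seg 0: a=2 b=-4/15 c=0 d=-7/120
  seg 1: a=1 b=-29/30 c=-7/20 d=1/6
  seg 2: a=-1 b=-11/30 c=13/20 d=-13/120
S(1/2) = 119/64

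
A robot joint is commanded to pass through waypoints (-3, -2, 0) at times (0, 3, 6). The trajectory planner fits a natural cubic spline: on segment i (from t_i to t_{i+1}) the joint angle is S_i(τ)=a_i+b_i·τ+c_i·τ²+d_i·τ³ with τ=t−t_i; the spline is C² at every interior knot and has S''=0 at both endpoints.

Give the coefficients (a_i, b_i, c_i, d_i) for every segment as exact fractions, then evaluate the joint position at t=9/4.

Δ: Δ0=1/3, Δ1=2/3
row 1: diag=12, rhs=2; c'=1/4, d'=1/6
back: M1=1/6
M: M0=0, M1=1/6, M2=0
seg 0: a=-3, c=M0/2=0, d=(M1−M0)/(6·3)=1/108, b=Δ0−h0·(2M0+M1)/6=1/4
seg 1: a=-2, c=M1/2=1/12, d=(M2−M1)/(6·3)=-1/108, b=Δ1−h1·(2M1+M2)/6=1/2
t_q=9/4 → seg 0, τ=9/4; S=-3+1/4·τ+0·τ²+1/108·τ³=-597/256

  seg 0: a=-3 b=1/4 c=0 d=1/108
  seg 1: a=-2 b=1/2 c=1/12 d=-1/108
S(9/4) = -597/256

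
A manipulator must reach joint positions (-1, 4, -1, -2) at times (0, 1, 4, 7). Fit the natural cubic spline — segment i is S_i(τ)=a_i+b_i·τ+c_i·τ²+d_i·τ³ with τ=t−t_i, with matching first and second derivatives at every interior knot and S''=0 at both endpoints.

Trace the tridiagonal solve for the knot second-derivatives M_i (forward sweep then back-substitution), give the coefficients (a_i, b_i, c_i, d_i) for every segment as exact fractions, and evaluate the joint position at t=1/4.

  seg 0: a=-1 b=173/29 c=0 d=-28/29
  seg 1: a=4 b=89/29 c=-84/29 d=344/783
  seg 2: a=-1 b=-71/29 c=92/87 d=-92/783
S(1/4) = 221/464

Δ: Δ0=5, Δ1=-5/3, Δ2=-1/3
row 1: diag=8, rhs=-40; c'=3/8, d'=-5
row 2: denom=12−3·3/8=87/8; d'=(8−3·-5)/(87/8)=184/87
back: M2=184/87
back: M1=-5−3/8·184/87=-168/29
M: M0=0, M1=-168/29, M2=184/87, M3=0
seg 0: a=-1, c=M0/2=0, d=(M1−M0)/(6·1)=-28/29, b=Δ0−h0·(2M0+M1)/6=173/29
seg 1: a=4, c=M1/2=-84/29, d=(M2−M1)/(6·3)=344/783, b=Δ1−h1·(2M1+M2)/6=89/29
seg 2: a=-1, c=M2/2=92/87, d=(M3−M2)/(6·3)=-92/783, b=Δ2−h2·(2M2+M3)/6=-71/29
t_q=1/4 → seg 0, τ=1/4; S=-1+173/29·τ+0·τ²+-28/29·τ³=221/464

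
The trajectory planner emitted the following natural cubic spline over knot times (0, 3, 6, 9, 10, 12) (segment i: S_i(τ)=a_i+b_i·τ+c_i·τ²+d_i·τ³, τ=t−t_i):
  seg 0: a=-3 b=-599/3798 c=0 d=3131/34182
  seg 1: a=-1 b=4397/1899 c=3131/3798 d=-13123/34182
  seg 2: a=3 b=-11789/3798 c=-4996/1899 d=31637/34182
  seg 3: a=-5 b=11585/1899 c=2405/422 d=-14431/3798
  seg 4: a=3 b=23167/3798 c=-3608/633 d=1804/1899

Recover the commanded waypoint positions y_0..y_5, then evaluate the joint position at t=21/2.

y_0=-3 y_1=-1 y_2=3 y_3=-5 y_4=3 y_5=0
S(21/2) = 12011/2532

y_0 = S_0(0) = a_0 = -3
y_1 = S_1(0) = a_1 = -1
y_2 = S_2(0) = a_2 = 3
y_3 = S_3(0) = a_3 = -5
y_4 = S_4(0) = a_4 = 3
y_5 = S_4(2) = 0
t_q=21/2 is in segment 4 (τ=1/2); S_4(τ)=12011/2532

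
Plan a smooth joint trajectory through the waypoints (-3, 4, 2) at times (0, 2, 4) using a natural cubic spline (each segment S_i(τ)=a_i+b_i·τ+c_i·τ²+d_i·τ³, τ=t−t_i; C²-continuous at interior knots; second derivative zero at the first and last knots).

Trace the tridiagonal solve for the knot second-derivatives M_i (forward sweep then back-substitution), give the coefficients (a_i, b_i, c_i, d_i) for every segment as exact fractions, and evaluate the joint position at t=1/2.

  seg 0: a=-3 b=37/8 c=0 d=-9/32
  seg 1: a=4 b=5/4 c=-27/16 d=9/32
S(1/2) = -185/256

Δ: Δ0=7/2, Δ1=-1
row 1: diag=8, rhs=-27; c'=1/4, d'=-27/8
back: M1=-27/8
M: M0=0, M1=-27/8, M2=0
seg 0: a=-3, c=M0/2=0, d=(M1−M0)/(6·2)=-9/32, b=Δ0−h0·(2M0+M1)/6=37/8
seg 1: a=4, c=M1/2=-27/16, d=(M2−M1)/(6·2)=9/32, b=Δ1−h1·(2M1+M2)/6=5/4
t_q=1/2 → seg 0, τ=1/2; S=-3+37/8·τ+0·τ²+-9/32·τ³=-185/256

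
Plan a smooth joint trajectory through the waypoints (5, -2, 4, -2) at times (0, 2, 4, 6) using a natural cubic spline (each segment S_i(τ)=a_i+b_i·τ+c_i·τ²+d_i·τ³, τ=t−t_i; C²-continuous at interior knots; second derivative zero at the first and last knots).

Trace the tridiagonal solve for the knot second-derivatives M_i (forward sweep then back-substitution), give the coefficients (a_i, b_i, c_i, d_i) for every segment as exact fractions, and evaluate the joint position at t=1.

  seg 0: a=5 b=-169/30 c=0 d=8/15
  seg 1: a=-2 b=23/30 c=16/5 d=-25/24
  seg 2: a=4 b=16/15 c=-61/20 d=61/120
S(1) = -1/10

Δ: Δ0=-7/2, Δ1=3, Δ2=-3
row 1: diag=8, rhs=39; c'=1/4, d'=39/8
row 2: denom=8−2·1/4=15/2; d'=(-36−2·39/8)/(15/2)=-61/10
back: M2=-61/10
back: M1=39/8−1/4·-61/10=32/5
M: M0=0, M1=32/5, M2=-61/10, M3=0
seg 0: a=5, c=M0/2=0, d=(M1−M0)/(6·2)=8/15, b=Δ0−h0·(2M0+M1)/6=-169/30
seg 1: a=-2, c=M1/2=16/5, d=(M2−M1)/(6·2)=-25/24, b=Δ1−h1·(2M1+M2)/6=23/30
seg 2: a=4, c=M2/2=-61/20, d=(M3−M2)/(6·2)=61/120, b=Δ2−h2·(2M2+M3)/6=16/15
t_q=1 → seg 0, τ=1; S=5+-169/30·τ+0·τ²+8/15·τ³=-1/10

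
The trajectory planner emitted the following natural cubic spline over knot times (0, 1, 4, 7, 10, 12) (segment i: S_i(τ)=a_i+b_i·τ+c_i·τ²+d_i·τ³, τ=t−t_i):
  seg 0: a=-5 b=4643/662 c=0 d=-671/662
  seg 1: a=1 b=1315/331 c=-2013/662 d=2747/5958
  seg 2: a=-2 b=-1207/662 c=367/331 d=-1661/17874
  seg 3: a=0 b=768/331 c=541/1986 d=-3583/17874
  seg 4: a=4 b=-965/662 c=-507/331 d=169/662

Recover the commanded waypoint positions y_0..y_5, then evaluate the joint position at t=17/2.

y_0=-5 y_1=1 y_2=-2 y_3=0 y_4=4 y_5=-3
S(17/2) = 18095/5296

y_0 = S_0(0) = a_0 = -5
y_1 = S_1(0) = a_1 = 1
y_2 = S_2(0) = a_2 = -2
y_3 = S_3(0) = a_3 = 0
y_4 = S_4(0) = a_4 = 4
y_5 = S_4(2) = -3
t_q=17/2 is in segment 3 (τ=3/2); S_3(τ)=18095/5296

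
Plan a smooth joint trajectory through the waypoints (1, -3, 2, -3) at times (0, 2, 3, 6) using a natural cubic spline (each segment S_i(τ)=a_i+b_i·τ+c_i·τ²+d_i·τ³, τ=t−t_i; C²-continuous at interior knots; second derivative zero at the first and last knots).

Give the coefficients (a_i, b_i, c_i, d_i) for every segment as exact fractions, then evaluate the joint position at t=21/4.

  seg 0: a=1 b=-14/3 c=0 d=2/3
  seg 1: a=-3 b=10/3 c=4 d=-7/3
  seg 2: a=2 b=13/3 c=-3 d=1/3
S(21/4) = 23/64

Δ: Δ0=-2, Δ1=5, Δ2=-5/3
row 1: diag=6, rhs=42; c'=1/6, d'=7
row 2: denom=8−1·1/6=47/6; d'=(-40−1·7)/(47/6)=-6
back: M2=-6
back: M1=7−1/6·-6=8
M: M0=0, M1=8, M2=-6, M3=0
seg 0: a=1, c=M0/2=0, d=(M1−M0)/(6·2)=2/3, b=Δ0−h0·(2M0+M1)/6=-14/3
seg 1: a=-3, c=M1/2=4, d=(M2−M1)/(6·1)=-7/3, b=Δ1−h1·(2M1+M2)/6=10/3
seg 2: a=2, c=M2/2=-3, d=(M3−M2)/(6·3)=1/3, b=Δ2−h2·(2M2+M3)/6=13/3
t_q=21/4 → seg 2, τ=9/4; S=2+13/3·τ+-3·τ²+1/3·τ³=23/64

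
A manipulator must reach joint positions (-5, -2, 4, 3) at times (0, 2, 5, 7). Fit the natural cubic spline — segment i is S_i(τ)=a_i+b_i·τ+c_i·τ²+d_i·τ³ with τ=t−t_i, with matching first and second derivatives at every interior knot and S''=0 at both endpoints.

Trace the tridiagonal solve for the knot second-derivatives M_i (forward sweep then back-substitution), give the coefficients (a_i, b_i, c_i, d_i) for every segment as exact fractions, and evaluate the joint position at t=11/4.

Δ: Δ0=3/2, Δ1=2, Δ2=-1/2
row 1: diag=10, rhs=3; c'=3/10, d'=3/10
row 2: denom=10−3·3/10=91/10; d'=(-15−3·3/10)/(91/10)=-159/91
back: M2=-159/91
back: M1=3/10−3/10·-159/91=75/91
M: M0=0, M1=75/91, M2=-159/91, M3=0
seg 0: a=-5, c=M0/2=0, d=(M1−M0)/(6·2)=25/364, b=Δ0−h0·(2M0+M1)/6=223/182
seg 1: a=-2, c=M1/2=75/182, d=(M2−M1)/(6·3)=-1/7, b=Δ1−h1·(2M1+M2)/6=373/182
seg 2: a=4, c=M2/2=-159/182, d=(M3−M2)/(6·2)=53/364, b=Δ2−h2·(2M2+M3)/6=121/182
t_q=11/4 → seg 1, τ=3/4; S=-2+373/182·τ+75/182·τ²+-1/7·τ³=-1697/5824

  seg 0: a=-5 b=223/182 c=0 d=25/364
  seg 1: a=-2 b=373/182 c=75/182 d=-1/7
  seg 2: a=4 b=121/182 c=-159/182 d=53/364
S(11/4) = -1697/5824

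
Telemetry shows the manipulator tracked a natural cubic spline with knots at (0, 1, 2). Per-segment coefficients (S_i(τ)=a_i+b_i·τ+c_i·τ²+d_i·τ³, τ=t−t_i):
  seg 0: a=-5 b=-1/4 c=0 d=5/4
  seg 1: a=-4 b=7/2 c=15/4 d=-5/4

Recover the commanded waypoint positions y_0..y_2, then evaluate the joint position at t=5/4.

y_0 = S_0(0) = a_0 = -5
y_1 = S_1(0) = a_1 = -4
y_2 = S_1(1) = 2
t_q=5/4 is in segment 1 (τ=1/4); S_1(τ)=-745/256

y_0=-5 y_1=-4 y_2=2
S(5/4) = -745/256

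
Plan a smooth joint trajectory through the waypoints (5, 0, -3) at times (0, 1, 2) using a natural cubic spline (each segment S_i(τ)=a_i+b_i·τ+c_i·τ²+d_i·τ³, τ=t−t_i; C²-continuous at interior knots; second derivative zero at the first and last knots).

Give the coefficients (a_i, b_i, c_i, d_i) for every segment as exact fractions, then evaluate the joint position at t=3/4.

  seg 0: a=5 b=-11/2 c=0 d=1/2
  seg 1: a=0 b=-4 c=3/2 d=-1/2
S(3/4) = 139/128

Δ: Δ0=-5, Δ1=-3
row 1: diag=4, rhs=12; c'=1/4, d'=3
back: M1=3
M: M0=0, M1=3, M2=0
seg 0: a=5, c=M0/2=0, d=(M1−M0)/(6·1)=1/2, b=Δ0−h0·(2M0+M1)/6=-11/2
seg 1: a=0, c=M1/2=3/2, d=(M2−M1)/(6·1)=-1/2, b=Δ1−h1·(2M1+M2)/6=-4
t_q=3/4 → seg 0, τ=3/4; S=5+-11/2·τ+0·τ²+1/2·τ³=139/128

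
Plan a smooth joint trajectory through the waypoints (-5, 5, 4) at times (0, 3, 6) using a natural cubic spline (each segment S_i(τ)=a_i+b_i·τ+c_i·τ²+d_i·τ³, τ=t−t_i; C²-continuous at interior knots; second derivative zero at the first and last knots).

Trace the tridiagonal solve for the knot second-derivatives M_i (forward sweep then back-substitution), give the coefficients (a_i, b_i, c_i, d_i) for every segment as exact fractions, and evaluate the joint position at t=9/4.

  seg 0: a=-5 b=17/4 c=0 d=-11/108
  seg 1: a=5 b=3/2 c=-11/12 d=11/108
S(9/4) = 871/256

Δ: Δ0=10/3, Δ1=-1/3
row 1: diag=12, rhs=-22; c'=1/4, d'=-11/6
back: M1=-11/6
M: M0=0, M1=-11/6, M2=0
seg 0: a=-5, c=M0/2=0, d=(M1−M0)/(6·3)=-11/108, b=Δ0−h0·(2M0+M1)/6=17/4
seg 1: a=5, c=M1/2=-11/12, d=(M2−M1)/(6·3)=11/108, b=Δ1−h1·(2M1+M2)/6=3/2
t_q=9/4 → seg 0, τ=9/4; S=-5+17/4·τ+0·τ²+-11/108·τ³=871/256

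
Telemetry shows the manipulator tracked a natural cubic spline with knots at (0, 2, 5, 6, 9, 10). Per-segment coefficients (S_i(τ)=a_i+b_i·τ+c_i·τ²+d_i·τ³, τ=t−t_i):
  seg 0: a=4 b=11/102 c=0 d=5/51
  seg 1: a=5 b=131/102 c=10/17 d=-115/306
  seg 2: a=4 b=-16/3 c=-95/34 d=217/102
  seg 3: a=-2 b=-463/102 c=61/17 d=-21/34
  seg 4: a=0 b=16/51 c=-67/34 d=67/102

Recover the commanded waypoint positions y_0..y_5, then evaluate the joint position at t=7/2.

y_0=4 y_1=5 y_2=4 y_3=-2 y_4=0 y_5=-1
S(7/2) = 1899/272

y_0 = S_0(0) = a_0 = 4
y_1 = S_1(0) = a_1 = 5
y_2 = S_2(0) = a_2 = 4
y_3 = S_3(0) = a_3 = -2
y_4 = S_4(0) = a_4 = 0
y_5 = S_4(1) = -1
t_q=7/2 is in segment 1 (τ=3/2); S_1(τ)=1899/272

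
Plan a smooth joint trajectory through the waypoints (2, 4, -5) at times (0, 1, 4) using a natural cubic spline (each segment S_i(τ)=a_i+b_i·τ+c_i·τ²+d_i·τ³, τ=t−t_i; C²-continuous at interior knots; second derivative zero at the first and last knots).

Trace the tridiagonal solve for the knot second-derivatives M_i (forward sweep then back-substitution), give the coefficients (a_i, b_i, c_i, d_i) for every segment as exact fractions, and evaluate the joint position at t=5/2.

Δ: Δ0=2, Δ1=-3
row 1: diag=8, rhs=-30; c'=3/8, d'=-15/4
back: M1=-15/4
M: M0=0, M1=-15/4, M2=0
seg 0: a=2, c=M0/2=0, d=(M1−M0)/(6·1)=-5/8, b=Δ0−h0·(2M0+M1)/6=21/8
seg 1: a=4, c=M1/2=-15/8, d=(M2−M1)/(6·3)=5/24, b=Δ1−h1·(2M1+M2)/6=3/4
t_q=5/2 → seg 1, τ=3/2; S=4+3/4·τ+-15/8·τ²+5/24·τ³=103/64

  seg 0: a=2 b=21/8 c=0 d=-5/8
  seg 1: a=4 b=3/4 c=-15/8 d=5/24
S(5/2) = 103/64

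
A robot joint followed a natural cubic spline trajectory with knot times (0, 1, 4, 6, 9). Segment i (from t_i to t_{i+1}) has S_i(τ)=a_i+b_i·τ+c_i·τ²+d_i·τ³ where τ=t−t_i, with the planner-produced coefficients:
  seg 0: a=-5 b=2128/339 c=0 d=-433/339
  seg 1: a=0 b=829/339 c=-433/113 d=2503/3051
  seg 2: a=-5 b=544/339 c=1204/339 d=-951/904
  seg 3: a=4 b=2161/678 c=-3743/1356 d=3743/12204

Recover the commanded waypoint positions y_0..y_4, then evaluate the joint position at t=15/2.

y_0=-5 y_1=0 y_2=-5 y_3=4 y_4=-3
S(15/2) = 13037/3616

y_0 = S_0(0) = a_0 = -5
y_1 = S_1(0) = a_1 = 0
y_2 = S_2(0) = a_2 = -5
y_3 = S_3(0) = a_3 = 4
y_4 = S_3(3) = -3
t_q=15/2 is in segment 3 (τ=3/2); S_3(τ)=13037/3616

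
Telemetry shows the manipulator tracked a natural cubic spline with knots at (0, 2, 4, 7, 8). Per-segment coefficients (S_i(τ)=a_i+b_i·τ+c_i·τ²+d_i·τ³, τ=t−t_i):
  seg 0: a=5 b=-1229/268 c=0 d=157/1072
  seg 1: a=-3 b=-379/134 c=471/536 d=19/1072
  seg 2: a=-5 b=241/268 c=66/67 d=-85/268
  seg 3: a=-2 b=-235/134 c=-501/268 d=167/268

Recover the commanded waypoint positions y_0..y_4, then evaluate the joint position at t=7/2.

y_0=5 y_1=-3 y_2=-5 y_3=-2 y_4=-5
S(7/2) = -44643/8576

y_0 = S_0(0) = a_0 = 5
y_1 = S_1(0) = a_1 = -3
y_2 = S_2(0) = a_2 = -5
y_3 = S_3(0) = a_3 = -2
y_4 = S_3(1) = -5
t_q=7/2 is in segment 1 (τ=3/2); S_1(τ)=-44643/8576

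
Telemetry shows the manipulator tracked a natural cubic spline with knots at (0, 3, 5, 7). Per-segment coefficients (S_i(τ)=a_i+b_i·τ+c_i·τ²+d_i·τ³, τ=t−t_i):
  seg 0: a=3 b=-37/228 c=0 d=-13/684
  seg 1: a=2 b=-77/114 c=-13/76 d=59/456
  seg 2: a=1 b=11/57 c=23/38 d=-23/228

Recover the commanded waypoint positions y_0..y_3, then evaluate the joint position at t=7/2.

y_0 = S_0(0) = a_0 = 3
y_1 = S_1(0) = a_1 = 2
y_2 = S_2(0) = a_2 = 1
y_3 = S_2(2) = 3
t_q=7/2 is in segment 1 (τ=1/2); S_1(τ)=1989/1216

y_0=3 y_1=2 y_2=1 y_3=3
S(7/2) = 1989/1216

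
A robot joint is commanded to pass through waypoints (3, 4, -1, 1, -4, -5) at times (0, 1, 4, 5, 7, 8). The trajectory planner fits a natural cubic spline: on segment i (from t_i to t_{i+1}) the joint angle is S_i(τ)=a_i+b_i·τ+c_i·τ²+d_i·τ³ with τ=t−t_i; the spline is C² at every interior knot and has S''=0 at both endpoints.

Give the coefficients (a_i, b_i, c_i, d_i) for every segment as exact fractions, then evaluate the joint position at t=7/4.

  seg 0: a=3 b=4231/2568 c=0 d=-1663/2568
  seg 1: a=4 b=-379/1284 c=-1663/856 d=3815/7704
  seg 2: a=-1 b=3643/2568 c=269/107 d=-4963/2568
  seg 3: a=1 b=833/1284 c=-2811/856 d=2195/2568
  seg 4: a=-4 b=-2863/1284 c=1579/856 d=-1579/2568
S(7/4) = 158585/54784

Δ: Δ0=1, Δ1=-5/3, Δ2=2, Δ3=-5/2, Δ4=-1
row 1: diag=8, rhs=-16; c'=3/8, d'=-2
row 2: denom=8−3·3/8=55/8; d'=(22−3·-2)/(55/8)=224/55
row 3: denom=6−1·8/55=322/55; d'=(-27−1·224/55)/(322/55)=-1709/322
row 4: denom=6−2·55/161=856/161; d'=(9−2·-1709/322)/(856/161)=1579/428
back: M4=1579/428
back: M3=-1709/322−55/161·1579/428=-2811/428
back: M2=224/55−8/55·-2811/428=538/107
back: M1=-2−3/8·538/107=-1663/428
M: M0=0, M1=-1663/428, M2=538/107, M3=-2811/428, M4=1579/428, M5=0
seg 0: a=3, c=M0/2=0, d=(M1−M0)/(6·1)=-1663/2568, b=Δ0−h0·(2M0+M1)/6=4231/2568
seg 1: a=4, c=M1/2=-1663/856, d=(M2−M1)/(6·3)=3815/7704, b=Δ1−h1·(2M1+M2)/6=-379/1284
seg 2: a=-1, c=M2/2=269/107, d=(M3−M2)/(6·1)=-4963/2568, b=Δ2−h2·(2M2+M3)/6=3643/2568
seg 3: a=1, c=M3/2=-2811/856, d=(M4−M3)/(6·2)=2195/2568, b=Δ3−h3·(2M3+M4)/6=833/1284
seg 4: a=-4, c=M4/2=1579/856, d=(M5−M4)/(6·1)=-1579/2568, b=Δ4−h4·(2M4+M5)/6=-2863/1284
t_q=7/4 → seg 1, τ=3/4; S=4+-379/1284·τ+-1663/856·τ²+3815/7704·τ³=158585/54784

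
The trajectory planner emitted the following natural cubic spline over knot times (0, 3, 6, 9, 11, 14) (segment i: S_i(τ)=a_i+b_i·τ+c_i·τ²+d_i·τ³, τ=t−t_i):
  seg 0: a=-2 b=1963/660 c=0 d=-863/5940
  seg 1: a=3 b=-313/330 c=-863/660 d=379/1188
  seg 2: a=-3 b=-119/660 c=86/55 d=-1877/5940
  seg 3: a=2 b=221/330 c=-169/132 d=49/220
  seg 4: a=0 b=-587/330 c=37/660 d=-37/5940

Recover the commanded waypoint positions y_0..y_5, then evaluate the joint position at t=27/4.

y_0 = S_0(0) = a_0 = -2
y_1 = S_1(0) = a_1 = 3
y_2 = S_2(0) = a_2 = -3
y_3 = S_3(0) = a_3 = 2
y_4 = S_4(0) = a_4 = 0
y_5 = S_4(3) = -5
t_q=27/4 is in segment 2 (τ=3/4); S_2(τ)=-33637/14080

y_0=-2 y_1=3 y_2=-3 y_3=2 y_4=0 y_5=-5
S(27/4) = -33637/14080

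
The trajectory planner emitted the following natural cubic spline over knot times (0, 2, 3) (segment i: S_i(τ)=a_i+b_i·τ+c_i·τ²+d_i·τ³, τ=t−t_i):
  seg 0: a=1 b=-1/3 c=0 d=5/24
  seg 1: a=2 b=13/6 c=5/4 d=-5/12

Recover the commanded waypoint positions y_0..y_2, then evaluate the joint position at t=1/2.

y_0 = S_0(0) = a_0 = 1
y_1 = S_1(0) = a_1 = 2
y_2 = S_1(1) = 5
t_q=1/2 is in segment 0 (τ=1/2); S_0(τ)=55/64

y_0=1 y_1=2 y_2=5
S(1/2) = 55/64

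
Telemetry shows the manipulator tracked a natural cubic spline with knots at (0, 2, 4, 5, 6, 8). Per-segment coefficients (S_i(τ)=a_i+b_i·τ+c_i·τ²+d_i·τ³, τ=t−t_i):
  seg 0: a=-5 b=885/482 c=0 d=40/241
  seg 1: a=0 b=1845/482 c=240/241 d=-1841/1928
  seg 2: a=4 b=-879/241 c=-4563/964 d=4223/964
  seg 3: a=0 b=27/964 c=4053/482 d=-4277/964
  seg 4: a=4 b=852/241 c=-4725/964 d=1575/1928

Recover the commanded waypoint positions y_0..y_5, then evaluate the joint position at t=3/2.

y_0 = S_0(0) = a_0 = -5
y_1 = S_1(0) = a_1 = 0
y_2 = S_2(0) = a_2 = 4
y_3 = S_3(0) = a_3 = 0
y_4 = S_4(0) = a_4 = 4
y_5 = S_4(2) = -2
t_q=3/2 is in segment 0 (τ=3/2); S_0(τ)=-1625/964

y_0=-5 y_1=0 y_2=4 y_3=0 y_4=4 y_5=-2
S(3/2) = -1625/964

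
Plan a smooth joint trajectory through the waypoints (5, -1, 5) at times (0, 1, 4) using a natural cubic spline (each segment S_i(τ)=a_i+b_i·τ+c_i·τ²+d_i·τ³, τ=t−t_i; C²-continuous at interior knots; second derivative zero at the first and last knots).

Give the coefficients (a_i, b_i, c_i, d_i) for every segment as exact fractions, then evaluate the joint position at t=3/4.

Δ: Δ0=-6, Δ1=2
row 1: diag=8, rhs=48; c'=3/8, d'=6
back: M1=6
M: M0=0, M1=6, M2=0
seg 0: a=5, c=M0/2=0, d=(M1−M0)/(6·1)=1, b=Δ0−h0·(2M0+M1)/6=-7
seg 1: a=-1, c=M1/2=3, d=(M2−M1)/(6·3)=-1/3, b=Δ1−h1·(2M1+M2)/6=-4
t_q=3/4 → seg 0, τ=3/4; S=5+-7·τ+0·τ²+1·τ³=11/64

  seg 0: a=5 b=-7 c=0 d=1
  seg 1: a=-1 b=-4 c=3 d=-1/3
S(3/4) = 11/64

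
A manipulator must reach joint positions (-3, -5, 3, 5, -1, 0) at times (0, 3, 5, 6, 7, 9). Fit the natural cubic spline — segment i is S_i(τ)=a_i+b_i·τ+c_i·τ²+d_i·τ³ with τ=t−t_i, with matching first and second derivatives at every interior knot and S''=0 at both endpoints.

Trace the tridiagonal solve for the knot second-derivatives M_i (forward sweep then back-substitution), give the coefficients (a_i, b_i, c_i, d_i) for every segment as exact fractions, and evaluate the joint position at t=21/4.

  seg 0: a=-3 b=-7847/3684 c=0 d=599/3684
  seg 1: a=-5 b=4163/1842 c=1797/1228 d=-1093/3684
  seg 2: a=3 b=8387/1842 c=-389/1228 d=-8239/3684
  seg 3: a=5 b=-10277/3684 c=-2157/307 d=14057/3684
  seg 4: a=-1 b=-9937/1842 c=5429/1228 d=-5429/7368
S(21/4) = 320935/78592

Δ: Δ0=-2/3, Δ1=4, Δ2=2, Δ3=-6, Δ4=1/2
row 1: diag=10, rhs=28; c'=1/5, d'=14/5
row 2: denom=6−2·1/5=28/5; d'=(-12−2·14/5)/(28/5)=-22/7
row 3: denom=4−1·5/28=107/28; d'=(-48−1·-22/7)/(107/28)=-1256/107
row 4: denom=6−1·28/107=614/107; d'=(39−1·-1256/107)/(614/107)=5429/614
back: M4=5429/614
back: M3=-1256/107−28/107·5429/614=-4314/307
back: M2=-22/7−5/28·-4314/307=-389/614
back: M1=14/5−1/5·-389/614=1797/614
M: M0=0, M1=1797/614, M2=-389/614, M3=-4314/307, M4=5429/614, M5=0
seg 0: a=-3, c=M0/2=0, d=(M1−M0)/(6·3)=599/3684, b=Δ0−h0·(2M0+M1)/6=-7847/3684
seg 1: a=-5, c=M1/2=1797/1228, d=(M2−M1)/(6·2)=-1093/3684, b=Δ1−h1·(2M1+M2)/6=4163/1842
seg 2: a=3, c=M2/2=-389/1228, d=(M3−M2)/(6·1)=-8239/3684, b=Δ2−h2·(2M2+M3)/6=8387/1842
seg 3: a=5, c=M3/2=-2157/307, d=(M4−M3)/(6·1)=14057/3684, b=Δ3−h3·(2M3+M4)/6=-10277/3684
seg 4: a=-1, c=M4/2=5429/1228, d=(M5−M4)/(6·2)=-5429/7368, b=Δ4−h4·(2M4+M5)/6=-9937/1842
t_q=21/4 → seg 2, τ=1/4; S=3+8387/1842·τ+-389/1228·τ²+-8239/3684·τ³=320935/78592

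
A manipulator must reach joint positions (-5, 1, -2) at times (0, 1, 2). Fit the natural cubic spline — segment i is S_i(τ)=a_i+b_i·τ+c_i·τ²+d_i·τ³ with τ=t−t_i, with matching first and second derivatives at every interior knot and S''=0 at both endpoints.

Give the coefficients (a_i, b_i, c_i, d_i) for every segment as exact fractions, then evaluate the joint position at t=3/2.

  seg 0: a=-5 b=33/4 c=0 d=-9/4
  seg 1: a=1 b=3/2 c=-27/4 d=9/4
S(3/2) = 11/32

Δ: Δ0=6, Δ1=-3
row 1: diag=4, rhs=-54; c'=1/4, d'=-27/2
back: M1=-27/2
M: M0=0, M1=-27/2, M2=0
seg 0: a=-5, c=M0/2=0, d=(M1−M0)/(6·1)=-9/4, b=Δ0−h0·(2M0+M1)/6=33/4
seg 1: a=1, c=M1/2=-27/4, d=(M2−M1)/(6·1)=9/4, b=Δ1−h1·(2M1+M2)/6=3/2
t_q=3/2 → seg 1, τ=1/2; S=1+3/2·τ+-27/4·τ²+9/4·τ³=11/32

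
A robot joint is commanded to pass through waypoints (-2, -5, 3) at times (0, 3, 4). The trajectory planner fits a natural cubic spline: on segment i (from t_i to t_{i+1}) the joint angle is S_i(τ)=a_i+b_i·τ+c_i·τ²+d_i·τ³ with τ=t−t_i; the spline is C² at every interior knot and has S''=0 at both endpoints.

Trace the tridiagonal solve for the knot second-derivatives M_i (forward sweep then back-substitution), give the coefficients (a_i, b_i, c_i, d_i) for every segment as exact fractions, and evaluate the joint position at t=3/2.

  seg 0: a=-2 b=-35/8 c=0 d=3/8
  seg 1: a=-5 b=23/4 c=27/8 d=-9/8
S(3/2) = -467/64

Δ: Δ0=-1, Δ1=8
row 1: diag=8, rhs=54; c'=1/8, d'=27/4
back: M1=27/4
M: M0=0, M1=27/4, M2=0
seg 0: a=-2, c=M0/2=0, d=(M1−M0)/(6·3)=3/8, b=Δ0−h0·(2M0+M1)/6=-35/8
seg 1: a=-5, c=M1/2=27/8, d=(M2−M1)/(6·1)=-9/8, b=Δ1−h1·(2M1+M2)/6=23/4
t_q=3/2 → seg 0, τ=3/2; S=-2+-35/8·τ+0·τ²+3/8·τ³=-467/64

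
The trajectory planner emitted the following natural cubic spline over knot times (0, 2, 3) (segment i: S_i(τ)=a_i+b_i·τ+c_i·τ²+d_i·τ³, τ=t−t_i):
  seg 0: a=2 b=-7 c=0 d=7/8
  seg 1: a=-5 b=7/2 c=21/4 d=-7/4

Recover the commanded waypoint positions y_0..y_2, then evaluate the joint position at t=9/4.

y_0=2 y_1=-5 y_2=2
S(9/4) = -979/256

y_0 = S_0(0) = a_0 = 2
y_1 = S_1(0) = a_1 = -5
y_2 = S_1(1) = 2
t_q=9/4 is in segment 1 (τ=1/4); S_1(τ)=-979/256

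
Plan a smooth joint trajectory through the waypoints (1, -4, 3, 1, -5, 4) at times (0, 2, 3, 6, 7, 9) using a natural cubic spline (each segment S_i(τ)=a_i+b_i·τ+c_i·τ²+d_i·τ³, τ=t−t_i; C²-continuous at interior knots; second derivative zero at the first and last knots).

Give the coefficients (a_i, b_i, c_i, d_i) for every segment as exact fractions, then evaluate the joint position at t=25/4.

Δ: Δ0=-5/2, Δ1=7, Δ2=-2/3, Δ3=-6, Δ4=9/2
row 1: diag=6, rhs=57; c'=1/6, d'=19/2
row 2: denom=8−1·1/6=47/6; d'=(-46−1·19/2)/(47/6)=-333/47
row 3: denom=8−3·18/47=322/47; d'=(-32−3·-333/47)/(322/47)=-505/322
row 4: denom=6−1·47/322=1885/322; d'=(63−1·-505/322)/(1885/322)=20791/1885
back: M4=20791/1885
back: M3=-505/322−47/322·20791/1885=-5991/1885
back: M2=-333/47−18/47·-5991/1885=-11061/1885
back: M1=19/2−1/6·-11061/1885=19751/1885
M: M0=0, M1=19751/1885, M2=-11061/1885, M3=-5991/1885, M4=20791/1885, M5=0
seg 0: a=1, c=M0/2=0, d=(M1−M0)/(6·2)=19751/22620, b=Δ0−h0·(2M0+M1)/6=-67777/11310
seg 1: a=-4, c=M1/2=19751/3770, d=(M2−M1)/(6·1)=-15406/5655, b=Δ1−h1·(2M1+M2)/6=50729/11310
seg 2: a=3, c=M2/2=-11061/3770, d=(M3−M2)/(6·3)=13/87, b=Δ2−h2·(2M2+M3)/6=76799/11310
seg 3: a=1, c=M3/2=-5991/3770, d=(M4−M3)/(6·1)=13391/5655, b=Δ3−h3·(2M3+M4)/6=-76669/11310
seg 4: a=-5, c=M4/2=20791/3770, d=(M5−M4)/(6·2)=-20791/22620, b=Δ4−h4·(2M4+M5)/6=-32269/11310
t_q=25/4 → seg 3, τ=1/4; S=1+-76669/11310·τ+-5991/3770·τ²+13391/5655·τ³=-91329/120640

  seg 0: a=1 b=-67777/11310 c=0 d=19751/22620
  seg 1: a=-4 b=50729/11310 c=19751/3770 d=-15406/5655
  seg 2: a=3 b=76799/11310 c=-11061/3770 d=13/87
  seg 3: a=1 b=-76669/11310 c=-5991/3770 d=13391/5655
  seg 4: a=-5 b=-32269/11310 c=20791/3770 d=-20791/22620
S(25/4) = -91329/120640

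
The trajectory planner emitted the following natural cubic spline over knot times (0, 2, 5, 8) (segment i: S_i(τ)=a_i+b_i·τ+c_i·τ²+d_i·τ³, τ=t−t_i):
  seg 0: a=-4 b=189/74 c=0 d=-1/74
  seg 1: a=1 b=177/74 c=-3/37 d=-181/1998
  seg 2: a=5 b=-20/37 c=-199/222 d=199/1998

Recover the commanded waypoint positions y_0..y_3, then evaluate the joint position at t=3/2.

y_0 = S_0(0) = a_0 = -4
y_1 = S_1(0) = a_1 = 1
y_2 = S_2(0) = a_2 = 5
y_3 = S_2(3) = -2
t_q=3/2 is in segment 0 (τ=3/2); S_0(τ)=-127/592

y_0=-4 y_1=1 y_2=5 y_3=-2
S(3/2) = -127/592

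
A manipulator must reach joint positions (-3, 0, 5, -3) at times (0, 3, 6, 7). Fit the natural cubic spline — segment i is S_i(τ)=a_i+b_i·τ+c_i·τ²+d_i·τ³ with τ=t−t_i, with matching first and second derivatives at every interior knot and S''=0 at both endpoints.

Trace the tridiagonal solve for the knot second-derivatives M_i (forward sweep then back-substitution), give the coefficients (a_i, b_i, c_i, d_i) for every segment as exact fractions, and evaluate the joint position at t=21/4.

Δ: Δ0=1, Δ1=5/3, Δ2=-8
row 1: diag=12, rhs=4; c'=1/4, d'=1/3
row 2: denom=8−3·1/4=29/4; d'=(-58−3·1/3)/(29/4)=-236/29
back: M2=-236/29
back: M1=1/3−1/4·-236/29=206/87
M: M0=0, M1=206/87, M2=-236/29, M3=0
seg 0: a=-3, c=M0/2=0, d=(M1−M0)/(6·3)=103/783, b=Δ0−h0·(2M0+M1)/6=-16/87
seg 1: a=0, c=M1/2=103/87, d=(M2−M1)/(6·3)=-457/783, b=Δ1−h1·(2M1+M2)/6=293/87
seg 2: a=5, c=M2/2=-118/29, d=(M3−M2)/(6·1)=118/87, b=Δ2−h2·(2M2+M3)/6=-460/87
t_q=21/4 → seg 1, τ=9/4; S=0+293/87·τ+103/87·τ²+-457/783·τ³=12849/1856

  seg 0: a=-3 b=-16/87 c=0 d=103/783
  seg 1: a=0 b=293/87 c=103/87 d=-457/783
  seg 2: a=5 b=-460/87 c=-118/29 d=118/87
S(21/4) = 12849/1856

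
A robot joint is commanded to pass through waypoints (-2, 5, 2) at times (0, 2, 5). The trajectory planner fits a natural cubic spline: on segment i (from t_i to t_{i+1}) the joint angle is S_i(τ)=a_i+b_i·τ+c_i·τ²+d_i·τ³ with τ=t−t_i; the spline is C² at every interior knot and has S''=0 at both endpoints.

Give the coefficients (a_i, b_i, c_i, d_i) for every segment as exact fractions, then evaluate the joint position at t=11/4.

  seg 0: a=-2 b=22/5 c=0 d=-9/40
  seg 1: a=5 b=17/10 c=-27/20 d=3/20
S(11/4) = 7141/1280

Δ: Δ0=7/2, Δ1=-1
row 1: diag=10, rhs=-27; c'=3/10, d'=-27/10
back: M1=-27/10
M: M0=0, M1=-27/10, M2=0
seg 0: a=-2, c=M0/2=0, d=(M1−M0)/(6·2)=-9/40, b=Δ0−h0·(2M0+M1)/6=22/5
seg 1: a=5, c=M1/2=-27/20, d=(M2−M1)/(6·3)=3/20, b=Δ1−h1·(2M1+M2)/6=17/10
t_q=11/4 → seg 1, τ=3/4; S=5+17/10·τ+-27/20·τ²+3/20·τ³=7141/1280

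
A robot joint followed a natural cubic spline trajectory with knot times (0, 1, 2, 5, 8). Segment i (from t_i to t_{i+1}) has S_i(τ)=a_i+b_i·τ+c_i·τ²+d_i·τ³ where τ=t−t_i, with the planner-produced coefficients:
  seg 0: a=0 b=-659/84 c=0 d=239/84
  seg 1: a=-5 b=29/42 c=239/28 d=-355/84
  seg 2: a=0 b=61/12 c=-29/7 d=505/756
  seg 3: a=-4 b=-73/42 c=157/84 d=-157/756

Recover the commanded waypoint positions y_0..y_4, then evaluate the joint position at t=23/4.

y_0 = S_0(0) = a_0 = 0
y_1 = S_1(0) = a_1 = -5
y_2 = S_2(0) = a_2 = 0
y_3 = S_3(0) = a_3 = -4
y_4 = S_3(3) = 2
t_q=23/4 is in segment 3 (τ=3/4); S_3(τ)=-1111/256

y_0=0 y_1=-5 y_2=0 y_3=-4 y_4=2
S(23/4) = -1111/256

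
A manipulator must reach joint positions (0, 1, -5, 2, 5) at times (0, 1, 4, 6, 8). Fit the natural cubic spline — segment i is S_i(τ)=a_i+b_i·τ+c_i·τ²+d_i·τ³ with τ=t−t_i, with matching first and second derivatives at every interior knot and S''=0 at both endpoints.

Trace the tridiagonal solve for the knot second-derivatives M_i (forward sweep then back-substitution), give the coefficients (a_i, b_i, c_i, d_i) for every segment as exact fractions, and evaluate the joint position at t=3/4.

Δ: Δ0=1, Δ1=-2, Δ2=7/2, Δ3=3/2
row 1: diag=8, rhs=-18; c'=3/8, d'=-9/4
row 2: denom=10−3·3/8=71/8; d'=(33−3·-9/4)/(71/8)=318/71
row 3: denom=8−2·16/71=536/71; d'=(-12−2·318/71)/(536/71)=-186/67
back: M3=-186/67
back: M2=318/71−16/71·-186/67=342/67
back: M1=-9/4−3/8·342/67=-279/67
M: M0=0, M1=-279/67, M2=342/67, M3=-186/67, M4=0
seg 0: a=0, c=M0/2=0, d=(M1−M0)/(6·1)=-93/134, b=Δ0−h0·(2M0+M1)/6=227/134
seg 1: a=1, c=M1/2=-279/134, d=(M2−M1)/(6·3)=69/134, b=Δ1−h1·(2M1+M2)/6=-26/67
seg 2: a=-5, c=M2/2=171/67, d=(M3−M2)/(6·2)=-44/67, b=Δ2−h2·(2M2+M3)/6=137/134
seg 3: a=2, c=M3/2=-93/67, d=(M4−M3)/(6·2)=31/134, b=Δ3−h3·(2M3+M4)/6=449/134
t_q=3/4 → seg 0, τ=3/4; S=0+227/134·τ+0·τ²+-93/134·τ³=8385/8576

  seg 0: a=0 b=227/134 c=0 d=-93/134
  seg 1: a=1 b=-26/67 c=-279/134 d=69/134
  seg 2: a=-5 b=137/134 c=171/67 d=-44/67
  seg 3: a=2 b=449/134 c=-93/67 d=31/134
S(3/4) = 8385/8576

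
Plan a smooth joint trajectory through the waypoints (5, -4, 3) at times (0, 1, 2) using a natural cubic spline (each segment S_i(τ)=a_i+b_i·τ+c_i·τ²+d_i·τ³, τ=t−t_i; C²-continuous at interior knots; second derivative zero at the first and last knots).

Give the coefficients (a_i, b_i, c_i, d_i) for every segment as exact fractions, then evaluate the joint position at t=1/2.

Δ: Δ0=-9, Δ1=7
row 1: diag=4, rhs=96; c'=1/4, d'=24
back: M1=24
M: M0=0, M1=24, M2=0
seg 0: a=5, c=M0/2=0, d=(M1−M0)/(6·1)=4, b=Δ0−h0·(2M0+M1)/6=-13
seg 1: a=-4, c=M1/2=12, d=(M2−M1)/(6·1)=-4, b=Δ1−h1·(2M1+M2)/6=-1
t_q=1/2 → seg 0, τ=1/2; S=5+-13·τ+0·τ²+4·τ³=-1

  seg 0: a=5 b=-13 c=0 d=4
  seg 1: a=-4 b=-1 c=12 d=-4
S(1/2) = -1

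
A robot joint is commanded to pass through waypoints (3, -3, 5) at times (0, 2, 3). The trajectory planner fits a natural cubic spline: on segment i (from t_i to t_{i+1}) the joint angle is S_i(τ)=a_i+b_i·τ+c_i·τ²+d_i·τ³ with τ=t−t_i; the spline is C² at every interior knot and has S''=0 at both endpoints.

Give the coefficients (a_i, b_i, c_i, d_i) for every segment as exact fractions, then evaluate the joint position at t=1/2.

  seg 0: a=3 b=-20/3 c=0 d=11/12
  seg 1: a=-3 b=13/3 c=11/2 d=-11/6
S(1/2) = -7/32

Δ: Δ0=-3, Δ1=8
row 1: diag=6, rhs=66; c'=1/6, d'=11
back: M1=11
M: M0=0, M1=11, M2=0
seg 0: a=3, c=M0/2=0, d=(M1−M0)/(6·2)=11/12, b=Δ0−h0·(2M0+M1)/6=-20/3
seg 1: a=-3, c=M1/2=11/2, d=(M2−M1)/(6·1)=-11/6, b=Δ1−h1·(2M1+M2)/6=13/3
t_q=1/2 → seg 0, τ=1/2; S=3+-20/3·τ+0·τ²+11/12·τ³=-7/32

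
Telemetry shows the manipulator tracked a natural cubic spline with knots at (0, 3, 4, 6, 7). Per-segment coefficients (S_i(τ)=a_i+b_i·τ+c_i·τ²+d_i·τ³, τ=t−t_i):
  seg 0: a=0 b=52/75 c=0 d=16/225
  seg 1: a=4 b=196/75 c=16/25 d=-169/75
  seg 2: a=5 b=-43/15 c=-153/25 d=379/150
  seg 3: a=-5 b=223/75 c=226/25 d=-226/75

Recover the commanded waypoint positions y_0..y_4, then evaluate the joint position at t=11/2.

y_0=0 y_1=4 y_2=5 y_3=-5 y_4=4
S(11/2) = -1817/400

y_0 = S_0(0) = a_0 = 0
y_1 = S_1(0) = a_1 = 4
y_2 = S_2(0) = a_2 = 5
y_3 = S_3(0) = a_3 = -5
y_4 = S_3(1) = 4
t_q=11/2 is in segment 2 (τ=3/2); S_2(τ)=-1817/400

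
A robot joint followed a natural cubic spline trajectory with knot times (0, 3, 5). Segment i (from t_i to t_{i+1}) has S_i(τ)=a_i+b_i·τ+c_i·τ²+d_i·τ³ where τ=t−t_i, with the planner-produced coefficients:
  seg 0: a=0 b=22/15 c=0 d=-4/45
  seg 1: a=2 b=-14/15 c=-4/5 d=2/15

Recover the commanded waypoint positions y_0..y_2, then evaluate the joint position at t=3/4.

y_0 = S_0(0) = a_0 = 0
y_1 = S_1(0) = a_1 = 2
y_2 = S_1(2) = -2
t_q=3/4 is in segment 0 (τ=3/4); S_0(τ)=17/16

y_0=0 y_1=2 y_2=-2
S(3/4) = 17/16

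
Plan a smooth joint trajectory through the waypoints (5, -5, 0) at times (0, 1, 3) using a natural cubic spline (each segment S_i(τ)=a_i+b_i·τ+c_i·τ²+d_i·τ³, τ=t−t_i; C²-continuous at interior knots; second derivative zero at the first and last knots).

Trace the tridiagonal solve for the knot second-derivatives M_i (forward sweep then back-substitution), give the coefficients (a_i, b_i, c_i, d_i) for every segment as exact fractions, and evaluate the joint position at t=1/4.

Δ: Δ0=-10, Δ1=5/2
row 1: diag=6, rhs=75; c'=1/3, d'=25/2
back: M1=25/2
M: M0=0, M1=25/2, M2=0
seg 0: a=5, c=M0/2=0, d=(M1−M0)/(6·1)=25/12, b=Δ0−h0·(2M0+M1)/6=-145/12
seg 1: a=-5, c=M1/2=25/4, d=(M2−M1)/(6·2)=-25/24, b=Δ1−h1·(2M1+M2)/6=-35/6
t_q=1/4 → seg 0, τ=1/4; S=5+-145/12·τ+0·τ²+25/12·τ³=515/256

  seg 0: a=5 b=-145/12 c=0 d=25/12
  seg 1: a=-5 b=-35/6 c=25/4 d=-25/24
S(1/4) = 515/256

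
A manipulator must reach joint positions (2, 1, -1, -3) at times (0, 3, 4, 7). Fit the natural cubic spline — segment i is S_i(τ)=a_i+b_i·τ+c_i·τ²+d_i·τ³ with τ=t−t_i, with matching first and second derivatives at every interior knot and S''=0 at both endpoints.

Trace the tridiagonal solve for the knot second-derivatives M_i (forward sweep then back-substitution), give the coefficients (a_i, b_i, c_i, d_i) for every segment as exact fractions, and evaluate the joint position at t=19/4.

Δ: Δ0=-1/3, Δ1=-2, Δ2=-2/3
row 1: diag=8, rhs=-10; c'=1/8, d'=-5/4
row 2: denom=8−1·1/8=63/8; d'=(8−1·-5/4)/(63/8)=74/63
back: M2=74/63
back: M1=-5/4−1/8·74/63=-88/63
M: M0=0, M1=-88/63, M2=74/63, M3=0
seg 0: a=2, c=M0/2=0, d=(M1−M0)/(6·3)=-44/567, b=Δ0−h0·(2M0+M1)/6=23/63
seg 1: a=1, c=M1/2=-44/63, d=(M2−M1)/(6·1)=3/7, b=Δ1−h1·(2M1+M2)/6=-109/63
seg 2: a=-1, c=M2/2=37/63, d=(M3−M2)/(6·3)=-37/567, b=Δ2−h2·(2M2+M3)/6=-116/63
t_q=19/4 → seg 2, τ=3/4; S=-1+-116/63·τ+37/63·τ²+-37/567·τ³=-133/64

  seg 0: a=2 b=23/63 c=0 d=-44/567
  seg 1: a=1 b=-109/63 c=-44/63 d=3/7
  seg 2: a=-1 b=-116/63 c=37/63 d=-37/567
S(19/4) = -133/64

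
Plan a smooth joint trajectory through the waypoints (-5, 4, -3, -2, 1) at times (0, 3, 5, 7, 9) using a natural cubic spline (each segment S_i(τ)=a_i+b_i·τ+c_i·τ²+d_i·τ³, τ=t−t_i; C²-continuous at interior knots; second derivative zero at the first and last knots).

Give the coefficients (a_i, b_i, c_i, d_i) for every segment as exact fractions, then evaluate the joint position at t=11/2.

  seg 0: a=-5 b=1527/284 c=0 d=-75/284
  seg 1: a=4 b=-249/142 c=-675/284 d=427/568
  seg 2: a=-3 b=-159/71 c=303/142 d=-217/568
  seg 3: a=-2 b=243/142 c=-45/284 d=15/568
S(11/2) = -16513/4544

Δ: Δ0=3, Δ1=-7/2, Δ2=1/2, Δ3=3/2
row 1: diag=10, rhs=-39; c'=1/5, d'=-39/10
row 2: denom=8−2·1/5=38/5; d'=(24−2·-39/10)/(38/5)=159/38
row 3: denom=8−2·5/19=142/19; d'=(6−2·159/38)/(142/19)=-45/142
back: M3=-45/142
back: M2=159/38−5/19·-45/142=303/71
back: M1=-39/10−1/5·303/71=-675/142
M: M0=0, M1=-675/142, M2=303/71, M3=-45/142, M4=0
seg 0: a=-5, c=M0/2=0, d=(M1−M0)/(6·3)=-75/284, b=Δ0−h0·(2M0+M1)/6=1527/284
seg 1: a=4, c=M1/2=-675/284, d=(M2−M1)/(6·2)=427/568, b=Δ1−h1·(2M1+M2)/6=-249/142
seg 2: a=-3, c=M2/2=303/142, d=(M3−M2)/(6·2)=-217/568, b=Δ2−h2·(2M2+M3)/6=-159/71
seg 3: a=-2, c=M3/2=-45/284, d=(M4−M3)/(6·2)=15/568, b=Δ3−h3·(2M3+M4)/6=243/142
t_q=11/2 → seg 2, τ=1/2; S=-3+-159/71·τ+303/142·τ²+-217/568·τ³=-16513/4544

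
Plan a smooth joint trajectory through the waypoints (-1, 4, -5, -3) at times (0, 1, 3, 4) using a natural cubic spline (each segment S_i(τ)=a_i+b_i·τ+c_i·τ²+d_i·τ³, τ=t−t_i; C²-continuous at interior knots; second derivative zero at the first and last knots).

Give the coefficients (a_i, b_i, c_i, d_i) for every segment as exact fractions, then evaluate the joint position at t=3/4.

  seg 0: a=-1 b=115/16 c=0 d=-35/16
  seg 1: a=4 b=5/8 c=-105/16 d=2
  seg 2: a=-5 b=-13/8 c=87/16 d=-29/16
S(3/4) = 3551/1024

Δ: Δ0=5, Δ1=-9/2, Δ2=2
row 1: diag=6, rhs=-57; c'=1/3, d'=-19/2
row 2: denom=6−2·1/3=16/3; d'=(39−2·-19/2)/(16/3)=87/8
back: M2=87/8
back: M1=-19/2−1/3·87/8=-105/8
M: M0=0, M1=-105/8, M2=87/8, M3=0
seg 0: a=-1, c=M0/2=0, d=(M1−M0)/(6·1)=-35/16, b=Δ0−h0·(2M0+M1)/6=115/16
seg 1: a=4, c=M1/2=-105/16, d=(M2−M1)/(6·2)=2, b=Δ1−h1·(2M1+M2)/6=5/8
seg 2: a=-5, c=M2/2=87/16, d=(M3−M2)/(6·1)=-29/16, b=Δ2−h2·(2M2+M3)/6=-13/8
t_q=3/4 → seg 0, τ=3/4; S=-1+115/16·τ+0·τ²+-35/16·τ³=3551/1024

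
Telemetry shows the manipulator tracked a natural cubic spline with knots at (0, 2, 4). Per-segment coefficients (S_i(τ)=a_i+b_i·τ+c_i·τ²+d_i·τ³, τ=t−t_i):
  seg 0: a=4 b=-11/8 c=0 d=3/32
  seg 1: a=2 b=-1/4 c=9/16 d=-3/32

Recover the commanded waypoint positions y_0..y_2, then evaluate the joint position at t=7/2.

y_0 = S_0(0) = a_0 = 4
y_1 = S_1(0) = a_1 = 2
y_2 = S_1(2) = 3
t_q=7/2 is in segment 1 (τ=3/2); S_1(τ)=659/256

y_0=4 y_1=2 y_2=3
S(7/2) = 659/256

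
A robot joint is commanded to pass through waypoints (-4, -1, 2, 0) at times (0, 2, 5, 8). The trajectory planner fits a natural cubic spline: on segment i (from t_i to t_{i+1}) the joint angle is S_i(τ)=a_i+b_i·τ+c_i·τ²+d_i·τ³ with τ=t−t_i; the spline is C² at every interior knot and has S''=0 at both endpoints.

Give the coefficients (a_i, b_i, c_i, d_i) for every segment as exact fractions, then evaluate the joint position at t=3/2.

Δ: Δ0=3/2, Δ1=1, Δ2=-2/3
row 1: diag=10, rhs=-3; c'=3/10, d'=-3/10
row 2: denom=12−3·3/10=111/10; d'=(-10−3·-3/10)/(111/10)=-91/111
back: M2=-91/111
back: M1=-3/10−3/10·-91/111=-2/37
M: M0=0, M1=-2/37, M2=-91/111, M3=0
seg 0: a=-4, c=M0/2=0, d=(M1−M0)/(6·2)=-1/222, b=Δ0−h0·(2M0+M1)/6=337/222
seg 1: a=-1, c=M1/2=-1/37, d=(M2−M1)/(6·3)=-85/1998, b=Δ1−h1·(2M1+M2)/6=325/222
seg 2: a=2, c=M2/2=-91/222, d=(M3−M2)/(6·3)=91/1998, b=Δ2−h2·(2M2+M3)/6=17/111
t_q=3/2 → seg 0, τ=3/2; S=-4+337/222·τ+0·τ²+-1/222·τ³=-1029/592

  seg 0: a=-4 b=337/222 c=0 d=-1/222
  seg 1: a=-1 b=325/222 c=-1/37 d=-85/1998
  seg 2: a=2 b=17/111 c=-91/222 d=91/1998
S(3/2) = -1029/592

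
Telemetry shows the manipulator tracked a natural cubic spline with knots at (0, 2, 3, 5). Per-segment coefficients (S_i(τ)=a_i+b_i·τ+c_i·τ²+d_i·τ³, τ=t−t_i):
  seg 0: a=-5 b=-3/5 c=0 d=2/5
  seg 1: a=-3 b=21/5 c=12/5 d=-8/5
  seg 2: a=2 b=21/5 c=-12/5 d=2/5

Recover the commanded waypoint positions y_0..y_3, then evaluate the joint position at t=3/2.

y_0 = S_0(0) = a_0 = -5
y_1 = S_1(0) = a_1 = -3
y_2 = S_2(0) = a_2 = 2
y_3 = S_2(2) = 4
t_q=3/2 is in segment 0 (τ=3/2); S_0(τ)=-91/20

y_0=-5 y_1=-3 y_2=2 y_3=4
S(3/2) = -91/20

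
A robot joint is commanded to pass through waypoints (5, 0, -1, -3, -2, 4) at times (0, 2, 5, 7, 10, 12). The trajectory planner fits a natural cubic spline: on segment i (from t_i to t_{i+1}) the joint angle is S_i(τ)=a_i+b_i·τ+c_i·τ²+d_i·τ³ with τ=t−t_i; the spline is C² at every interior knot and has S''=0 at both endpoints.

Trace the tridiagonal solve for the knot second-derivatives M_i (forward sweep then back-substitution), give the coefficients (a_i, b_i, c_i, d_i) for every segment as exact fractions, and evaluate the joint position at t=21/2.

Δ: Δ0=-5/2, Δ1=-1/3, Δ2=-1, Δ3=1/3, Δ4=3
row 1: diag=10, rhs=13; c'=3/10, d'=13/10
row 2: denom=10−3·3/10=91/10; d'=(-4−3·13/10)/(91/10)=-79/91
row 3: denom=10−2·20/91=870/91; d'=(8−2·-79/91)/(870/91)=443/435
row 4: denom=10−3·91/290=2627/290; d'=(16−3·443/435)/(2627/290)=3754/2627
back: M4=3754/2627
back: M3=443/435−91/290·3754/2627=4492/7881
back: M2=-79/91−20/91·4492/7881=-7829/7881
back: M1=13/10−3/10·-7829/7881=4198/2627
M: M0=0, M1=4198/2627, M2=-7829/7881, M3=4492/7881, M4=3754/2627, M5=0
seg 0: a=5, c=M0/2=0, d=(M1−M0)/(6·2)=2099/15762, b=Δ0−h0·(2M0+M1)/6=-47801/15762
seg 1: a=0, c=M1/2=2099/2627, d=(M2−M1)/(6·3)=-20423/141858, b=Δ1−h1·(2M1+M2)/6=-22613/15762
seg 2: a=-1, c=M2/2=-7829/15762, d=(M3−M2)/(6·2)=37/284, b=Δ2−h2·(2M2+M3)/6=-4159/7881
seg 3: a=-3, c=M3/2=2246/7881, d=(M4−M3)/(6·3)=3385/70929, b=Δ3−h3·(2M3+M4)/6=-7496/7881
seg 4: a=-2, c=M4/2=1877/2627, d=(M5−M4)/(6·2)=-1877/15762, b=Δ4−h4·(2M4+M5)/6=16135/7881
t_q=21/2 → seg 4, τ=1/2; S=-2+16135/7881·τ+1877/2627·τ²+-1877/15762·τ³=-34155/42032

  seg 0: a=5 b=-47801/15762 c=0 d=2099/15762
  seg 1: a=0 b=-22613/15762 c=2099/2627 d=-20423/141858
  seg 2: a=-1 b=-4159/7881 c=-7829/15762 d=37/284
  seg 3: a=-3 b=-7496/7881 c=2246/7881 d=3385/70929
  seg 4: a=-2 b=16135/7881 c=1877/2627 d=-1877/15762
S(21/2) = -34155/42032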